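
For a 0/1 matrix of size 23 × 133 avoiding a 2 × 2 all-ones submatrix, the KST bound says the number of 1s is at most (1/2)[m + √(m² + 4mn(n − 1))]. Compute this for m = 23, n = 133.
z(23, 133; 2, 2) ≤ (1/2)[23 + √(23² + 4·23·133·132)] = (1/2)[23 + √1615681] = 647.0472

Kővári–Sós–Turán: let r_1, ..., r_23 be the row sums and z = Σ r_i the total number of 1s. Each pair of columns can share at most one row with both entries 1 (else a 2×2 all-ones block appears), so Σ_i C(r_i, 2) ≤ C(133, 2) = 8778. By convexity Σ_i C(r_i, 2) ≥ 23·C(z/23, 2) = z(z − 23)/(2·23), giving z² − 23z − 23·133·132 ≤ 0 and hence z ≤ (1/2)[23 + √(529 + 4·403788)] = (1/2)[23 + √1615681] ≈ (1/2)(23 + 1271.0944) = 647.0472.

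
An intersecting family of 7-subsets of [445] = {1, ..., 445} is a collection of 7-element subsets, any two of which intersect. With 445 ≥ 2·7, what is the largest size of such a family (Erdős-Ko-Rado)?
max |F| = C(444, 6) = 10285662158772

Erdős-Ko-Rado (1961): when n ≥ 2k, max |F| = C(n−1, k−1). The bound is attained by the star {A : i ∈ A} for any fixed i ∈ [n]. Here C(445−1, 7−1) = C(444, 6) = 10285662158772.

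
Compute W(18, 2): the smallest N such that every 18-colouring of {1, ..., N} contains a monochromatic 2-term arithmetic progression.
W(18, 2) = 18 + 1 = 19

A 2-term AP is any pair of integers, so a monochromatic 2-AP exists iff some colour is used at least twice. With 18 colours, the colouring i ↦ i on {1, ..., 18} uses each colour once, avoiding any monochromatic pair, so W(18, 2) > 18. For {1, ..., 19}, pigeonhole forces two integers of the same colour, which form a monochromatic 2-AP. Hence W(18, 2) = 19.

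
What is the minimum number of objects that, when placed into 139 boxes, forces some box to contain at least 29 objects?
n = (29 − 1)·139 + 1 = 3893

By the generalised pigeonhole principle, to guarantee some box contains ≥ r objects we need more than (r − 1) · k objects total. Threshold: n = (r − 1) · k + 1. With r = 29 and k = 139: n = 28 · 139 + 1 = 3892 + 1 = 3893. For n = 3892 = 28 · 139, we can put exactly 28 objects in every box, avoiding 29 in any single one — so 3893 is tight.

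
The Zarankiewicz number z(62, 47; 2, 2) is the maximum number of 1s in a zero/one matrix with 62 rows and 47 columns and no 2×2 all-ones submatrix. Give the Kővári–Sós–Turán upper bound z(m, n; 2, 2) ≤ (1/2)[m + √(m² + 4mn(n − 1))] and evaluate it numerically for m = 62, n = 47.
z(62, 47; 2, 2) ≤ (1/2)[62 + √(62² + 4·62·47·46)] = (1/2)[62 + √540020] = 398.4303

Kővári–Sós–Turán: let r_1, ..., r_62 be the row sums and z = Σ r_i the total number of 1s. Each pair of columns can share at most one row with both entries 1 (else a 2×2 all-ones block appears), so Σ_i C(r_i, 2) ≤ C(47, 2) = 1081. By convexity Σ_i C(r_i, 2) ≥ 62·C(z/62, 2) = z(z − 62)/(2·62), giving z² − 62z − 62·47·46 ≤ 0 and hence z ≤ (1/2)[62 + √(3844 + 4·134044)] = (1/2)[62 + √540020] ≈ (1/2)(62 + 734.8605) = 398.4303.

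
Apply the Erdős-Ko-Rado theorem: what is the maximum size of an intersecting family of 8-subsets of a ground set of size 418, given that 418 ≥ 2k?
max |F| = C(417, 7) = 413557952556528

Erdős-Ko-Rado (1961): when n ≥ 2k, max |F| = C(n−1, k−1). The bound is attained by the star {A : i ∈ A} for any fixed i ∈ [n]. Here C(418−1, 8−1) = C(417, 7) = 413557952556528.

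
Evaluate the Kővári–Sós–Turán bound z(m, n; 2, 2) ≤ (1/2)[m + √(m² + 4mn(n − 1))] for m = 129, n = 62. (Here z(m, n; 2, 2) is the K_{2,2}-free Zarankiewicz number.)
z(129, 62; 2, 2) ≤ (1/2)[129 + √(129² + 4·129·62·61)] = (1/2)[129 + √1968153] = 765.9544

Kővári–Sós–Turán: let r_1, ..., r_129 be the row sums and z = Σ r_i the total number of 1s. Each pair of columns can share at most one row with both entries 1 (else a 2×2 all-ones block appears), so Σ_i C(r_i, 2) ≤ C(62, 2) = 1891. By convexity Σ_i C(r_i, 2) ≥ 129·C(z/129, 2) = z(z − 129)/(2·129), giving z² − 129z − 129·62·61 ≤ 0 and hence z ≤ (1/2)[129 + √(16641 + 4·487878)] = (1/2)[129 + √1968153] ≈ (1/2)(129 + 1402.9088) = 765.9544.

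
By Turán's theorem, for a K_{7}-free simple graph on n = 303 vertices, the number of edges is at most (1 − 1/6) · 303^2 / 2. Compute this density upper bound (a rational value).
Turán density bound = (5/6) · 303^2/2 = 153015/4 ≈ 38253.75

Turán's theorem: ex(n, K_{r+1}) is achieved by the complete r-partite Turán graph T(n, r) with parts as balanced as possible, and is at most (1 − 1/r) · n^2/2. For r = 6, n = 303: the density bound is (5/6) · 91809/2 = 153015/4 ≈ 38253.75. The integer-valued extremum is e(T(303, 6)) = 38253, which is strictly less than the density bound 153015/4 since 6 ∤ 303 (the parts of T(303, 6) cannot all be equal).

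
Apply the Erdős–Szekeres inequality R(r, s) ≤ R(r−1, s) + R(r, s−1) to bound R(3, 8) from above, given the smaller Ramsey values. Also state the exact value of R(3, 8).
R(3, 8) ≤ R(2, 8) + R(3, 7) = 8 + 23 = 31; exact value R(3, 8) = 28.

The Erdős–Szekeres recurrence R(r, s) ≤ R(r−1, s) + R(r, s−1) applied to (r, s) = (3, 8) gives
  R(3, 8) ≤ R(2, 8) + R(3, 7) = 8 + 23 = 31.
(Recall R(2, k) = k and R is symmetric.) The recurrence is not tight here (it gives 31, but the exact value is R(3, 8) = 28); the tight upper bound requires a sharper argument than the simple recurrence, combined with a lower-bound construction on K_{27}.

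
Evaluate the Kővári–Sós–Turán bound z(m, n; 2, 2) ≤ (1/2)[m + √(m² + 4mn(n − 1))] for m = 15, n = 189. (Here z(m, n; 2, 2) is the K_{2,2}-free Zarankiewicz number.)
z(15, 189; 2, 2) ≤ (1/2)[15 + √(15² + 4·15·189·188)] = (1/2)[15 + √2132145] = 737.5933

Kővári–Sós–Turán: let r_1, ..., r_15 be the row sums and z = Σ r_i the total number of 1s. Each pair of columns can share at most one row with both entries 1 (else a 2×2 all-ones block appears), so Σ_i C(r_i, 2) ≤ C(189, 2) = 17766. By convexity Σ_i C(r_i, 2) ≥ 15·C(z/15, 2) = z(z − 15)/(2·15), giving z² − 15z − 15·189·188 ≤ 0 and hence z ≤ (1/2)[15 + √(225 + 4·532980)] = (1/2)[15 + √2132145] ≈ (1/2)(15 + 1460.1866) = 737.5933.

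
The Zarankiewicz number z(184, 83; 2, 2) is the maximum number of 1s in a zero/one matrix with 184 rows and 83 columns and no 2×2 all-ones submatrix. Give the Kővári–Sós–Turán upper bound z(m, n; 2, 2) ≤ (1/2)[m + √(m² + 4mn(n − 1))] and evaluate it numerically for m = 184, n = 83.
z(184, 83; 2, 2) ≤ (1/2)[184 + √(184² + 4·184·83·82)] = (1/2)[184 + √5043072] = 1214.8393

Kővári–Sós–Turán: let r_1, ..., r_184 be the row sums and z = Σ r_i the total number of 1s. Each pair of columns can share at most one row with both entries 1 (else a 2×2 all-ones block appears), so Σ_i C(r_i, 2) ≤ C(83, 2) = 3403. By convexity Σ_i C(r_i, 2) ≥ 184·C(z/184, 2) = z(z − 184)/(2·184), giving z² − 184z − 184·83·82 ≤ 0 and hence z ≤ (1/2)[184 + √(33856 + 4·1252304)] = (1/2)[184 + √5043072] ≈ (1/2)(184 + 2245.6785) = 1214.8393.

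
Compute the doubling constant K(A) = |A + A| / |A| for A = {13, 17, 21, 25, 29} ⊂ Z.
K = |A + A| / |A| = 9/5

Enumerate A + A = {a + b : a, b ∈ A}. With |A| = 5, there are |A|^2 = 25 ordered sum pairs; collecting distinct values, A + A = {26, 30, 34, 38, 42, 46, 50, 54, 58}, so |A + A| = 9. Thus K = 9/5. Here |A + A| = 2|A| − 1 = 9, the minimum possible — so K = 9/5 is minimal, which holds iff A is an arithmetic progression.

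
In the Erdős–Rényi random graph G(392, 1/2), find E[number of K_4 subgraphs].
E[# K_4] = C(392, 4) · (1/2)^C(4, 2) = 968870630 / 2^6 = 484435315/32 = 15138603.59375

For each 4-subset S of vertices (there are C(392, 4) = 968870630 such S), let X_S = 1 if S induces a K_4 (all C(4, 2) = 6 edges present). Then P(X_S = 1) = (1/2)^6 = 1/64. By linearity of expectation, E[# K_4] = C(392, 4) · (1/2)^6 = 968870630 / 64 = 484435315/32 = 15138603.59375.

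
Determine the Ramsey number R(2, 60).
R(2, 60) = 60

R(2, k) = k for all k ≥ 2: in a 2-colouring of K_k, either some edge is red (a red K_2) or all edges are blue (a blue K_k). And K_{59} coloured all-blue has no blue K_60, so R(2, 60) > 59. Hence R(2, 60) = 60.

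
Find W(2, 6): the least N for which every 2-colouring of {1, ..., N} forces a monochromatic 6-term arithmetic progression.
W(2, 6) = 1132

This is a classical value, W(2, 6) = 1132, established by combining an explicit 2-colouring of {1, ..., 1131} with no monochromatic 6-AP (giving the lower bound W(2, 6) > 1131) and a finite case analysis / exhaustive computer search showing every 2-colouring of {1, ..., 1132} has such an AP.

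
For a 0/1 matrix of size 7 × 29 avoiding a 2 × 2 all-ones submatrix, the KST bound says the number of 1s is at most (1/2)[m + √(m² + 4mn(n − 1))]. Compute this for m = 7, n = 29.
z(7, 29; 2, 2) ≤ (1/2)[7 + √(7² + 4·7·29·28)] = (1/2)[7 + √22785] = 78.9735

Kővári–Sós–Turán: let r_1, ..., r_7 be the row sums and z = Σ r_i the total number of 1s. Each pair of columns can share at most one row with both entries 1 (else a 2×2 all-ones block appears), so Σ_i C(r_i, 2) ≤ C(29, 2) = 406. By convexity Σ_i C(r_i, 2) ≥ 7·C(z/7, 2) = z(z − 7)/(2·7), giving z² − 7z − 7·29·28 ≤ 0 and hence z ≤ (1/2)[7 + √(49 + 4·5684)] = (1/2)[7 + √22785] ≈ (1/2)(7 + 150.947) = 78.9735.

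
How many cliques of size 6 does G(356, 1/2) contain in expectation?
E[# K_6] = C(356, 6) · (1/2)^C(6, 2) = 2710026901296 / 2^15 = 169376681331/2048 ≈ 82703457.681152

For each 6-subset S of vertices (there are C(356, 6) = 2710026901296 such S), let X_S = 1 if S induces a K_6 (all C(6, 2) = 15 edges present). Then P(X_S = 1) = (1/2)^15 = 1/32768. By linearity of expectation, E[# K_6] = C(356, 6) · (1/2)^15 = 2710026901296 / 32768 = 169376681331/2048 ≈ 82703457.681152.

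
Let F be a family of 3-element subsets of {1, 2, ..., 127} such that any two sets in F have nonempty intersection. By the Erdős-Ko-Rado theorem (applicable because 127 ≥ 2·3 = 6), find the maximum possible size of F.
max |F| = C(126, 2) = 7875

The Erdős-Ko-Rado theorem states: for n ≥ 2k, an intersecting family of k-subsets of an n-element set has size at most C(n − 1, k − 1), with equality for 'star' families {A ⊆ [n] : |A| = k, i ∈ A} (fix an element i). For n = 127, k = 3: C(126, 2) = 7875.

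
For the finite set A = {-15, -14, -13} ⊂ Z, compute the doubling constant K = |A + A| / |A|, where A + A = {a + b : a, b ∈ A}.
K = |A + A| / |A| = 5/3

Enumerate A + A = {a + b : a, b ∈ A}. With |A| = 3, there are |A|^2 = 9 ordered sum pairs; collecting distinct values, A + A = {-30, -29, -28, -27, -26}, so |A + A| = 5. Thus K = 5/3. Here |A + A| = 2|A| − 1 = 5, the minimum possible — so K = 5/3 is minimal, which holds iff A is an arithmetic progression.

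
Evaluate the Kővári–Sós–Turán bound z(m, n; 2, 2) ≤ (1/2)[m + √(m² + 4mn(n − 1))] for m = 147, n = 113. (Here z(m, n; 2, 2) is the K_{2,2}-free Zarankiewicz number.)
z(147, 113; 2, 2) ≤ (1/2)[147 + √(147² + 4·147·113·112)] = (1/2)[147 + √7463337] = 1439.4554

Kővári–Sós–Turán: let r_1, ..., r_147 be the row sums and z = Σ r_i the total number of 1s. Each pair of columns can share at most one row with both entries 1 (else a 2×2 all-ones block appears), so Σ_i C(r_i, 2) ≤ C(113, 2) = 6328. By convexity Σ_i C(r_i, 2) ≥ 147·C(z/147, 2) = z(z − 147)/(2·147), giving z² − 147z − 147·113·112 ≤ 0 and hence z ≤ (1/2)[147 + √(21609 + 4·1860432)] = (1/2)[147 + √7463337] ≈ (1/2)(147 + 2731.9109) = 1439.4554.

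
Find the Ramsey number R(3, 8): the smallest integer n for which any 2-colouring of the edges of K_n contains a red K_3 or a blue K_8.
R(3, 8) = 28

Lower bound: an explicit 2-colouring of K_{27} (typically a Paley-type or other structured construction) avoids a red K_3 and a blue K_8, showing R(3, 8) > 27.
Upper bound: the simple Erdős–Szekeres recurrence only gives R(3, 8) ≤ 31; the tight bound R(3, 8) ≤ 28 requires a sharper case analysis (or computer search) of 2-colourings of K_{28}.
Hence R(3, 8) = 28.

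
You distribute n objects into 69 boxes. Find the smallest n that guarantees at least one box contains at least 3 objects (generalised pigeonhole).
n = (3 − 1)·69 + 1 = 139

By the generalised pigeonhole principle, to guarantee some box contains ≥ r objects we need more than (r − 1) · k objects total. Threshold: n = (r − 1) · k + 1. With r = 3 and k = 69: n = 2 · 69 + 1 = 138 + 1 = 139. For n = 138 = 2 · 69, we can put exactly 2 objects in every box, avoiding 3 in any single one — so 139 is tight.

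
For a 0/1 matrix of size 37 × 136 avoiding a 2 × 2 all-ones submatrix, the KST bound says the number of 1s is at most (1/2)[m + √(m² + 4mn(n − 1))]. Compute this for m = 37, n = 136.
z(37, 136; 2, 2) ≤ (1/2)[37 + √(37² + 4·37·136·135)] = (1/2)[37 + √2718649] = 842.9163

Kővári–Sós–Turán: let r_1, ..., r_37 be the row sums and z = Σ r_i the total number of 1s. Each pair of columns can share at most one row with both entries 1 (else a 2×2 all-ones block appears), so Σ_i C(r_i, 2) ≤ C(136, 2) = 9180. By convexity Σ_i C(r_i, 2) ≥ 37·C(z/37, 2) = z(z − 37)/(2·37), giving z² − 37z − 37·136·135 ≤ 0 and hence z ≤ (1/2)[37 + √(1369 + 4·679320)] = (1/2)[37 + √2718649] ≈ (1/2)(37 + 1648.8326) = 842.9163.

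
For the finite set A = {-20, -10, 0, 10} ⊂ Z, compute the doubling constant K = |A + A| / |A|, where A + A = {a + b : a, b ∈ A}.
K = |A + A| / |A| = 7/4

Enumerate A + A = {a + b : a, b ∈ A}. With |A| = 4, there are |A|^2 = 16 ordered sum pairs; collecting distinct values, A + A = {-40, -30, -20, -10, 0, 10, 20}, so |A + A| = 7. Thus K = 7/4. Here |A + A| = 2|A| − 1 = 7, the minimum possible — so K = 7/4 is minimal, which holds iff A is an arithmetic progression.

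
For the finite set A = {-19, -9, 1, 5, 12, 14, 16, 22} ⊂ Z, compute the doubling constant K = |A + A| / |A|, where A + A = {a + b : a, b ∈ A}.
K = |A + A| / |A| = 31/8

Enumerate A + A = {a + b : a, b ∈ A}. With |A| = 8, there are |A|^2 = 64 ordered sum pairs; collecting distinct values, A + A = {-38, -28, -18, -14, -8, -7, -5, -4, -3, 2, 3, 5, 6, 7, 10, 13, 15, 17, 19, 21, 23, 24, 26, 27, 28, 30, 32, 34, 36, 38, 44}, so |A + A| = 31. Thus K = 31/8. For comparison, the minimum possible |A + A| over all 8-element sets is 2·8 − 1 = 15 (so min K = 15/8), attained only by arithmetic progressions.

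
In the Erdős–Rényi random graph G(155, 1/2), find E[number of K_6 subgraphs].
E[# K_6] = C(155, 6) · (1/2)^C(6, 2) = 17463172650 / 2^15 = 8731586325/16384 ≈ 532933.735657

For each 6-subset S of vertices (there are C(155, 6) = 17463172650 such S), let X_S = 1 if S induces a K_6 (all C(6, 2) = 15 edges present). Then P(X_S = 1) = (1/2)^15 = 1/32768. By linearity of expectation, E[# K_6] = C(155, 6) · (1/2)^15 = 17463172650 / 32768 = 8731586325/16384 ≈ 532933.735657.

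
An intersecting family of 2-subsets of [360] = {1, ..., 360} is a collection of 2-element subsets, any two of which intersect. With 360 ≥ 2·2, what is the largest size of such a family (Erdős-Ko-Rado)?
max |F| = C(359, 1) = 359

Erdős-Ko-Rado (1961): when n ≥ 2k, max |F| = C(n−1, k−1). The bound is attained by the star {A : i ∈ A} for any fixed i ∈ [n]. Here C(360−1, 2−1) = C(359, 1) = 359.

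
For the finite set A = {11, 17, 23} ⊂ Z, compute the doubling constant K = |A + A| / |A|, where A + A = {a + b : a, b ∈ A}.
K = |A + A| / |A| = 5/3

Enumerate A + A = {a + b : a, b ∈ A}. With |A| = 3, there are |A|^2 = 9 ordered sum pairs; collecting distinct values, A + A = {22, 28, 34, 40, 46}, so |A + A| = 5. Thus K = 5/3. Here |A + A| = 2|A| − 1 = 5, the minimum possible — so K = 5/3 is minimal, which holds iff A is an arithmetic progression.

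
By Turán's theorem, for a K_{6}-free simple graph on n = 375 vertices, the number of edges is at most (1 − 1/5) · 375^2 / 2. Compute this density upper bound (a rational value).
Turán density bound = (4/5) · 375^2/2 = 56250

Turán's theorem: ex(n, K_{r+1}) is achieved by the complete r-partite Turán graph T(n, r) with parts as balanced as possible, and is at most (1 − 1/r) · n^2/2. For r = 5, n = 375: the density bound is (4/5) · 140625/2 = 56250. Since 5 ∣ 375, the Turán graph T(375, 5) has parts of equal size 75, and its edge count e(T(375, 5)) = 56250 attains the density bound exactly.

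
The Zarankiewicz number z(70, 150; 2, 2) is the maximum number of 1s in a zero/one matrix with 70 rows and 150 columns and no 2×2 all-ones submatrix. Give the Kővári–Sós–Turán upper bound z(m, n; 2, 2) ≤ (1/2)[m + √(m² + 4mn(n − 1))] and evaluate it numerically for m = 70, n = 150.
z(70, 150; 2, 2) ≤ (1/2)[70 + √(70² + 4·70·150·149)] = (1/2)[70 + √6262900] = 1286.2893

Kővári–Sós–Turán: let r_1, ..., r_70 be the row sums and z = Σ r_i the total number of 1s. Each pair of columns can share at most one row with both entries 1 (else a 2×2 all-ones block appears), so Σ_i C(r_i, 2) ≤ C(150, 2) = 11175. By convexity Σ_i C(r_i, 2) ≥ 70·C(z/70, 2) = z(z − 70)/(2·70), giving z² − 70z − 70·150·149 ≤ 0 and hence z ≤ (1/2)[70 + √(4900 + 4·1564500)] = (1/2)[70 + √6262900] ≈ (1/2)(70 + 2502.5787) = 1286.2893.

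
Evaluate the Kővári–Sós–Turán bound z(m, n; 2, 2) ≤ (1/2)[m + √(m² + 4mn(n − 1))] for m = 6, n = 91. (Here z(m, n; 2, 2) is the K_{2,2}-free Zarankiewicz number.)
z(6, 91; 2, 2) ≤ (1/2)[6 + √(6² + 4·6·91·90)] = (1/2)[6 + √196596] = 224.6957

Kővári–Sós–Turán: let r_1, ..., r_6 be the row sums and z = Σ r_i the total number of 1s. Each pair of columns can share at most one row with both entries 1 (else a 2×2 all-ones block appears), so Σ_i C(r_i, 2) ≤ C(91, 2) = 4095. By convexity Σ_i C(r_i, 2) ≥ 6·C(z/6, 2) = z(z − 6)/(2·6), giving z² − 6z − 6·91·90 ≤ 0 and hence z ≤ (1/2)[6 + √(36 + 4·49140)] = (1/2)[6 + √196596] ≈ (1/2)(6 + 443.3915) = 224.6957.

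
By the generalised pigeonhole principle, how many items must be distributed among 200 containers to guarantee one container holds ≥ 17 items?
n = (17 − 1)·200 + 1 = 3201

By the generalised pigeonhole principle, to guarantee some box contains ≥ r objects we need more than (r − 1) · k objects total. Threshold: n = (r − 1) · k + 1. With r = 17 and k = 200: n = 16 · 200 + 1 = 3200 + 1 = 3201. For n = 3200 = 16 · 200, we can put exactly 16 objects in every box, avoiding 17 in any single one — so 3201 is tight.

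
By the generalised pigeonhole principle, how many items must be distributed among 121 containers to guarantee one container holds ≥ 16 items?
n = (16 − 1)·121 + 1 = 1816

By the generalised pigeonhole principle, to guarantee some box contains ≥ r objects we need more than (r − 1) · k objects total. Threshold: n = (r − 1) · k + 1. With r = 16 and k = 121: n = 15 · 121 + 1 = 1815 + 1 = 1816. For n = 1815 = 15 · 121, we can put exactly 15 objects in every box, avoiding 16 in any single one — so 1816 is tight.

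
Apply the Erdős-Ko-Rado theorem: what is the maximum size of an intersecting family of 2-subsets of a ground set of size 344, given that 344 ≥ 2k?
max |F| = C(343, 1) = 343

The Erdős-Ko-Rado theorem states: for n ≥ 2k, an intersecting family of k-subsets of an n-element set has size at most C(n − 1, k − 1), with equality for 'star' families {A ⊆ [n] : |A| = k, i ∈ A} (fix an element i). For n = 344, k = 2: C(343, 1) = 343.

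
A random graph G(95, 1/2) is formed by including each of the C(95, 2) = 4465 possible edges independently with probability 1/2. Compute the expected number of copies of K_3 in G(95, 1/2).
E[# K_3] = C(95, 3) · (1/2)^C(3, 2) = 138415 / 2^3 = 17301.875

For each 3-subset S of vertices (there are C(95, 3) = 138415 such S), let X_S = 1 if S induces a K_3 (all C(3, 2) = 3 edges present). Then P(X_S = 1) = (1/2)^3 = 1/8. By linearity of expectation, E[# K_3] = C(95, 3) · (1/2)^3 = 138415 / 8 = 17301.875.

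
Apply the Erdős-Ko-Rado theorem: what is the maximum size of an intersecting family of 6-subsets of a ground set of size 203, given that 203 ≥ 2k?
max |F| = C(202, 5) = 2666333340

The Erdős-Ko-Rado theorem states: for n ≥ 2k, an intersecting family of k-subsets of an n-element set has size at most C(n − 1, k − 1), with equality for 'star' families {A ⊆ [n] : |A| = k, i ∈ A} (fix an element i). For n = 203, k = 6: C(202, 5) = 2666333340.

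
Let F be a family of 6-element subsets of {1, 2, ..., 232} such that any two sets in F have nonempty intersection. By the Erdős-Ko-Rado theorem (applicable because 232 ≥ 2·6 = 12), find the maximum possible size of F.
max |F| = C(231, 5) = 5247527901

Erdős-Ko-Rado (1961): when n ≥ 2k, max |F| = C(n−1, k−1). The bound is attained by the star {A : i ∈ A} for any fixed i ∈ [n]. Here C(232−1, 6−1) = C(231, 5) = 5247527901.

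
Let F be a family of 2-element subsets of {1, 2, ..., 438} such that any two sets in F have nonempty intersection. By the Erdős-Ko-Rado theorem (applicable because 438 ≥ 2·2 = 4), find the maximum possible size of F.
max |F| = C(437, 1) = 437

Erdős-Ko-Rado (1961): when n ≥ 2k, max |F| = C(n−1, k−1). The bound is attained by the star {A : i ∈ A} for any fixed i ∈ [n]. Here C(438−1, 2−1) = C(437, 1) = 437.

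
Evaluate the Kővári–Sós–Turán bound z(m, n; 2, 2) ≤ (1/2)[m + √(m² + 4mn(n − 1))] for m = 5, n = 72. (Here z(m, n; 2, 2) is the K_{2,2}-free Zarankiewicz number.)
z(5, 72; 2, 2) ≤ (1/2)[5 + √(5² + 4·5·72·71)] = (1/2)[5 + √102265] = 162.3945

Kővári–Sós–Turán: let r_1, ..., r_5 be the row sums and z = Σ r_i the total number of 1s. Each pair of columns can share at most one row with both entries 1 (else a 2×2 all-ones block appears), so Σ_i C(r_i, 2) ≤ C(72, 2) = 2556. By convexity Σ_i C(r_i, 2) ≥ 5·C(z/5, 2) = z(z − 5)/(2·5), giving z² − 5z − 5·72·71 ≤ 0 and hence z ≤ (1/2)[5 + √(25 + 4·25560)] = (1/2)[5 + √102265] ≈ (1/2)(5 + 319.789) = 162.3945.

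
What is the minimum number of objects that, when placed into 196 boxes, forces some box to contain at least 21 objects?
n = (21 − 1)·196 + 1 = 3921

By the generalised pigeonhole principle, to guarantee some box contains ≥ r objects we need more than (r − 1) · k objects total. Threshold: n = (r − 1) · k + 1. With r = 21 and k = 196: n = 20 · 196 + 1 = 3920 + 1 = 3921. For n = 3920 = 20 · 196, we can put exactly 20 objects in every box, avoiding 21 in any single one — so 3921 is tight.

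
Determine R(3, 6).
R(3, 6) = 18

Lower bound: an explicit 2-colouring of K_{17} (typically a Paley-type or other structured construction) avoids a red K_3 and a blue K_6, showing R(3, 6) > 17.
Upper bound: the simple Erdős–Szekeres recurrence only gives R(3, 6) ≤ 20; the tight bound R(3, 6) ≤ 18 requires a sharper case analysis (or computer search) of 2-colourings of K_{18}.
Hence R(3, 6) = 18.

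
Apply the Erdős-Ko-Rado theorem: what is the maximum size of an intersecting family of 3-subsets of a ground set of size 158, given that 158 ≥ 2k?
max |F| = C(157, 2) = 12246

Erdős-Ko-Rado (1961): when n ≥ 2k, max |F| = C(n−1, k−1). The bound is attained by the star {A : i ∈ A} for any fixed i ∈ [n]. Here C(158−1, 3−1) = C(157, 2) = 12246.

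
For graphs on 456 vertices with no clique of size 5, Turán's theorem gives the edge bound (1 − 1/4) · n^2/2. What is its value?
Turán density bound = (3/4) · 456^2/2 = 77976

Turán's theorem: ex(n, K_{r+1}) is achieved by the complete r-partite Turán graph T(n, r) with parts as balanced as possible, and is at most (1 − 1/r) · n^2/2. For r = 4, n = 456: the density bound is (3/4) · 207936/2 = 77976. Since 4 ∣ 456, the Turán graph T(456, 4) has parts of equal size 114, and its edge count e(T(456, 4)) = 77976 attains the density bound exactly.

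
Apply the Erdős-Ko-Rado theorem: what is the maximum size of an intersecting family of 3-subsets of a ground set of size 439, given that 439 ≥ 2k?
max |F| = C(438, 2) = 95703

Erdős-Ko-Rado (1961): when n ≥ 2k, max |F| = C(n−1, k−1). The bound is attained by the star {A : i ∈ A} for any fixed i ∈ [n]. Here C(439−1, 3−1) = C(438, 2) = 95703.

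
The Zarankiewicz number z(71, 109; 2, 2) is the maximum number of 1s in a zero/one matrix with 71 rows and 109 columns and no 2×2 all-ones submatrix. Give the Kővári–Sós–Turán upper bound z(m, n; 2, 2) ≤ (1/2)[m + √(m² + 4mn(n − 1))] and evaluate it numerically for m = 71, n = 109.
z(71, 109; 2, 2) ≤ (1/2)[71 + √(71² + 4·71·109·108)] = (1/2)[71 + √3348289] = 950.4165

Kővári–Sós–Turán: let r_1, ..., r_71 be the row sums and z = Σ r_i the total number of 1s. Each pair of columns can share at most one row with both entries 1 (else a 2×2 all-ones block appears), so Σ_i C(r_i, 2) ≤ C(109, 2) = 5886. By convexity Σ_i C(r_i, 2) ≥ 71·C(z/71, 2) = z(z − 71)/(2·71), giving z² − 71z − 71·109·108 ≤ 0 and hence z ≤ (1/2)[71 + √(5041 + 4·835812)] = (1/2)[71 + √3348289] ≈ (1/2)(71 + 1829.8331) = 950.4165.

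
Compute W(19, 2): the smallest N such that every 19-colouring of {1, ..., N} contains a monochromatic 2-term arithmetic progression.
W(19, 2) = 19 + 1 = 20

A 2-term AP is any pair of integers, so a monochromatic 2-AP exists iff some colour is used at least twice. With 19 colours, the colouring i ↦ i on {1, ..., 19} uses each colour once, avoiding any monochromatic pair, so W(19, 2) > 19. For {1, ..., 20}, pigeonhole forces two integers of the same colour, which form a monochromatic 2-AP. Hence W(19, 2) = 20.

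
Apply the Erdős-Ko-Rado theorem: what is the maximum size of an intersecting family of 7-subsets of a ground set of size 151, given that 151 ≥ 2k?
max |F| = C(150, 6) = 14297000725

Erdős-Ko-Rado (1961): when n ≥ 2k, max |F| = C(n−1, k−1). The bound is attained by the star {A : i ∈ A} for any fixed i ∈ [n]. Here C(151−1, 7−1) = C(150, 6) = 14297000725.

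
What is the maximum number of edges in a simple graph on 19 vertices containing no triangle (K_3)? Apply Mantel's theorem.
ex(19, K_3) = ⌊19^2/4⌋ = 90

Mantel (1907): a triangle-free graph on n vertices has at most ⌊n^2/4⌋ edges, with equality for the complete bipartite graph K_{⌊n/2⌋, ⌈n/2⌉}. For n = 19: ⌊19^2/4⌋ = ⌊361/4⌋ = 90. The extremal graph is K_{9, 10}, which has 9·10 = 90 edges.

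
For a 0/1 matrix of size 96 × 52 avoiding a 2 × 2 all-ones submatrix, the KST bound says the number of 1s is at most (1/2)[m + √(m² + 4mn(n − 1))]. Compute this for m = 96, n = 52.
z(96, 52; 2, 2) ≤ (1/2)[96 + √(96² + 4·96·52·51)] = (1/2)[96 + √1027584] = 554.8491

Kővári–Sós–Turán: let r_1, ..., r_96 be the row sums and z = Σ r_i the total number of 1s. Each pair of columns can share at most one row with both entries 1 (else a 2×2 all-ones block appears), so Σ_i C(r_i, 2) ≤ C(52, 2) = 1326. By convexity Σ_i C(r_i, 2) ≥ 96·C(z/96, 2) = z(z − 96)/(2·96), giving z² − 96z − 96·52·51 ≤ 0 and hence z ≤ (1/2)[96 + √(9216 + 4·254592)] = (1/2)[96 + √1027584] ≈ (1/2)(96 + 1013.6982) = 554.8491.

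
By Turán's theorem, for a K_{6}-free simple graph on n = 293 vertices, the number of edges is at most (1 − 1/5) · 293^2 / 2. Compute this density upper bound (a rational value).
Turán density bound = (4/5) · 293^2/2 = 171698/5 ≈ 34339.6

Turán's theorem: ex(n, K_{r+1}) is achieved by the complete r-partite Turán graph T(n, r) with parts as balanced as possible, and is at most (1 − 1/r) · n^2/2. For r = 5, n = 293: the density bound is (4/5) · 85849/2 = 171698/5 ≈ 34339.6. The integer-valued extremum is e(T(293, 5)) = 34339, which is strictly less than the density bound 171698/5 since 5 ∤ 293 (the parts of T(293, 5) cannot all be equal).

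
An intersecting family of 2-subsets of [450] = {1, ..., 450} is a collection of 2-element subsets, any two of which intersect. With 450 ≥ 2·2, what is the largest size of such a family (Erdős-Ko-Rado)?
max |F| = C(449, 1) = 449

The Erdős-Ko-Rado theorem states: for n ≥ 2k, an intersecting family of k-subsets of an n-element set has size at most C(n − 1, k − 1), with equality for 'star' families {A ⊆ [n] : |A| = k, i ∈ A} (fix an element i). For n = 450, k = 2: C(449, 1) = 449.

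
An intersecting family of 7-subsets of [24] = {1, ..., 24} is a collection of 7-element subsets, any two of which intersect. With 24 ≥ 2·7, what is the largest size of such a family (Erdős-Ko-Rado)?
max |F| = C(23, 6) = 100947

Erdős-Ko-Rado (1961): when n ≥ 2k, max |F| = C(n−1, k−1). The bound is attained by the star {A : i ∈ A} for any fixed i ∈ [n]. Here C(24−1, 7−1) = C(23, 6) = 100947.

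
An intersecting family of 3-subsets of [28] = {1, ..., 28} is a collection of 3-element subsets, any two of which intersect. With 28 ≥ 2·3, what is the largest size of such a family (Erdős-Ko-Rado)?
max |F| = C(27, 2) = 351

The Erdős-Ko-Rado theorem states: for n ≥ 2k, an intersecting family of k-subsets of an n-element set has size at most C(n − 1, k − 1), with equality for 'star' families {A ⊆ [n] : |A| = k, i ∈ A} (fix an element i). For n = 28, k = 3: C(27, 2) = 351.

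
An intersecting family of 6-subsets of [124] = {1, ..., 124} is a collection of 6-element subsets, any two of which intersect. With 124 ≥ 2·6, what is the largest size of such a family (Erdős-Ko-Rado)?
max |F| = C(123, 5) = 216071394

Erdős-Ko-Rado (1961): when n ≥ 2k, max |F| = C(n−1, k−1). The bound is attained by the star {A : i ∈ A} for any fixed i ∈ [n]. Here C(124−1, 6−1) = C(123, 5) = 216071394.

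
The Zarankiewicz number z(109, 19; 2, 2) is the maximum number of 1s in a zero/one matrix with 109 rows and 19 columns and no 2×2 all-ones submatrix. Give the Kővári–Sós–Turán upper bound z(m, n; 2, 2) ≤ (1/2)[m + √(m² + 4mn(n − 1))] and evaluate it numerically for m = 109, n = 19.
z(109, 19; 2, 2) ≤ (1/2)[109 + √(109² + 4·109·19·18)] = (1/2)[109 + √160993] = 255.1197

Kővári–Sós–Turán: let r_1, ..., r_109 be the row sums and z = Σ r_i the total number of 1s. Each pair of columns can share at most one row with both entries 1 (else a 2×2 all-ones block appears), so Σ_i C(r_i, 2) ≤ C(19, 2) = 171. By convexity Σ_i C(r_i, 2) ≥ 109·C(z/109, 2) = z(z − 109)/(2·109), giving z² − 109z − 109·19·18 ≤ 0 and hence z ≤ (1/2)[109 + √(11881 + 4·37278)] = (1/2)[109 + √160993] ≈ (1/2)(109 + 401.2393) = 255.1197.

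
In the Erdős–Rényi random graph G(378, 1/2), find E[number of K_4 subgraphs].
E[# K_4] = C(378, 4) · (1/2)^C(4, 2) = 837222750 / 2^6 = 418611375/32 = 13081605.46875

For each 4-subset S of vertices (there are C(378, 4) = 837222750 such S), let X_S = 1 if S induces a K_4 (all C(4, 2) = 6 edges present). Then P(X_S = 1) = (1/2)^6 = 1/64. By linearity of expectation, E[# K_4] = C(378, 4) · (1/2)^6 = 837222750 / 64 = 418611375/32 = 13081605.46875.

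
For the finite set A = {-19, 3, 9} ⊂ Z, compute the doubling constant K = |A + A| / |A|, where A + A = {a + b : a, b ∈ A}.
K = |A + A| / |A| = 6/3 = 2

Enumerate A + A = {a + b : a, b ∈ A}. With |A| = 3, there are |A|^2 = 9 ordered sum pairs; collecting distinct values, A + A = {-38, -16, -10, 6, 12, 18}, so |A + A| = 6. Thus K = 6/3 = 2. For comparison, the minimum possible |A + A| over all 3-element sets is 2·3 − 1 = 5 (so min K = 5/3), attained only by arithmetic progressions.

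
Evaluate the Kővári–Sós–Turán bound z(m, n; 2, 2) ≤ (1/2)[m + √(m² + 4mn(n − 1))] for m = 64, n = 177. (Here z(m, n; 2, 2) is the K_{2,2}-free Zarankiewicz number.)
z(64, 177; 2, 2) ≤ (1/2)[64 + √(64² + 4·64·177·176)] = (1/2)[64 + √7979008] = 1444.3569

Kővári–Sós–Turán: let r_1, ..., r_64 be the row sums and z = Σ r_i the total number of 1s. Each pair of columns can share at most one row with both entries 1 (else a 2×2 all-ones block appears), so Σ_i C(r_i, 2) ≤ C(177, 2) = 15576. By convexity Σ_i C(r_i, 2) ≥ 64·C(z/64, 2) = z(z − 64)/(2·64), giving z² − 64z − 64·177·176 ≤ 0 and hence z ≤ (1/2)[64 + √(4096 + 4·1993728)] = (1/2)[64 + √7979008] ≈ (1/2)(64 + 2824.7138) = 1444.3569.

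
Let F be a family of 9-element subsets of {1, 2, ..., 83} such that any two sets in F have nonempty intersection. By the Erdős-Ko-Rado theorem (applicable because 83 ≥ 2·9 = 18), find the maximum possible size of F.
max |F| = C(82, 8) = 35641470150

The Erdős-Ko-Rado theorem states: for n ≥ 2k, an intersecting family of k-subsets of an n-element set has size at most C(n − 1, k − 1), with equality for 'star' families {A ⊆ [n] : |A| = k, i ∈ A} (fix an element i). For n = 83, k = 9: C(82, 8) = 35641470150.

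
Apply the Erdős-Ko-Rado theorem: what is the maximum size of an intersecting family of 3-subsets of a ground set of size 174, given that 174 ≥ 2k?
max |F| = C(173, 2) = 14878

Erdős-Ko-Rado (1961): when n ≥ 2k, max |F| = C(n−1, k−1). The bound is attained by the star {A : i ∈ A} for any fixed i ∈ [n]. Here C(174−1, 3−1) = C(173, 2) = 14878.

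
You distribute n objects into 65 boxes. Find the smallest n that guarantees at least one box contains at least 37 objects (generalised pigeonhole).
n = (37 − 1)·65 + 1 = 2341

By the generalised pigeonhole principle, to guarantee some box contains ≥ r objects we need more than (r − 1) · k objects total. Threshold: n = (r − 1) · k + 1. With r = 37 and k = 65: n = 36 · 65 + 1 = 2340 + 1 = 2341. For n = 2340 = 36 · 65, we can put exactly 36 objects in every box, avoiding 37 in any single one — so 2341 is tight.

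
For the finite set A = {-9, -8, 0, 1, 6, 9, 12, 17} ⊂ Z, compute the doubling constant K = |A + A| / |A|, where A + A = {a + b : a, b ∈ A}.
K = |A + A| / |A| = 29/8

Enumerate A + A = {a + b : a, b ∈ A}. With |A| = 8, there are |A|^2 = 64 ordered sum pairs; collecting distinct values, A + A = {-18, -17, -16, -9, -8, -7, -3, -2, 0, 1, 2, 3, 4, 6, 7, 8, 9, 10, 12, 13, 15, 17, 18, 21, 23, 24, 26, 29, 34}, so |A + A| = 29. Thus K = 29/8. For comparison, the minimum possible |A + A| over all 8-element sets is 2·8 − 1 = 15 (so min K = 15/8), attained only by arithmetic progressions.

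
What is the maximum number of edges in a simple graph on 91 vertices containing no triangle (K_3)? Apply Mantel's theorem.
ex(91, K_3) = ⌊91^2/4⌋ = 2070

Mantel (1907): a triangle-free graph on n vertices has at most ⌊n^2/4⌋ edges, with equality for the complete bipartite graph K_{⌊n/2⌋, ⌈n/2⌉}. For n = 91: ⌊91^2/4⌋ = ⌊8281/4⌋ = 2070. The extremal graph is K_{45, 46}, which has 45·46 = 2070 edges.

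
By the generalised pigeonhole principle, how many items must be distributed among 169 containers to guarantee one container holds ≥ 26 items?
n = (26 − 1)·169 + 1 = 4226

By the generalised pigeonhole principle, to guarantee some box contains ≥ r objects we need more than (r − 1) · k objects total. Threshold: n = (r − 1) · k + 1. With r = 26 and k = 169: n = 25 · 169 + 1 = 4225 + 1 = 4226. For n = 4225 = 25 · 169, we can put exactly 25 objects in every box, avoiding 26 in any single one — so 4226 is tight.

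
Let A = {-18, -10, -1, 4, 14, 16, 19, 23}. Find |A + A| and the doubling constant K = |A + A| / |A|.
K = |A + A| / |A| = 33/8

Enumerate A + A = {a + b : a, b ∈ A}. With |A| = 8, there are |A|^2 = 64 ordered sum pairs; collecting distinct values, A + A = {-36, -28, -20, -19, -14, -11, -6, -4, -2, 1, 3, 4, 5, 6, 8, 9, 13, 15, 18, 20, 22, 23, 27, 28, 30, 32, 33, 35, 37, 38, 39, 42, 46}, so |A + A| = 33. Thus K = 33/8. For comparison, the minimum possible |A + A| over all 8-element sets is 2·8 − 1 = 15 (so min K = 15/8), attained only by arithmetic progressions.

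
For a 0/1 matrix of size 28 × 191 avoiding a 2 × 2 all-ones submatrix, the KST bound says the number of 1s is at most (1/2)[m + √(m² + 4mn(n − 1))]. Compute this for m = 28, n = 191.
z(28, 191; 2, 2) ≤ (1/2)[28 + √(28² + 4·28·191·190)] = (1/2)[28 + √4065264] = 1022.125

Kővári–Sós–Turán: let r_1, ..., r_28 be the row sums and z = Σ r_i the total number of 1s. Each pair of columns can share at most one row with both entries 1 (else a 2×2 all-ones block appears), so Σ_i C(r_i, 2) ≤ C(191, 2) = 18145. By convexity Σ_i C(r_i, 2) ≥ 28·C(z/28, 2) = z(z − 28)/(2·28), giving z² − 28z − 28·191·190 ≤ 0 and hence z ≤ (1/2)[28 + √(784 + 4·1016120)] = (1/2)[28 + √4065264] ≈ (1/2)(28 + 2016.25) = 1022.125.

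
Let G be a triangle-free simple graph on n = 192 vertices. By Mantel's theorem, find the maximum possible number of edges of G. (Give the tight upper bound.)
ex(192, K_3) = ⌊192^2/4⌋ = 9216

Mantel (1907): a triangle-free graph on n vertices has at most ⌊n^2/4⌋ edges, with equality for the complete bipartite graph K_{⌊n/2⌋, ⌈n/2⌉}. For n = 192: ⌊192^2/4⌋ = ⌊36864/4⌋ = 9216. The extremal graph is K_{96, 96}, which has 96·96 = 9216 edges.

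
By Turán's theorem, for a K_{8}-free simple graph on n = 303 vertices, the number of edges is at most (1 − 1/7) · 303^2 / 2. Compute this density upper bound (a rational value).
Turán density bound = (6/7) · 303^2/2 = 275427/7 ≈ 39346.7143

Turán's theorem: ex(n, K_{r+1}) is achieved by the complete r-partite Turán graph T(n, r) with parts as balanced as possible, and is at most (1 − 1/r) · n^2/2. For r = 7, n = 303: the density bound is (6/7) · 91809/2 = 275427/7 ≈ 39346.7143. The integer-valued extremum is e(T(303, 7)) = 39346, which is strictly less than the density bound 275427/7 since 7 ∤ 303 (the parts of T(303, 7) cannot all be equal).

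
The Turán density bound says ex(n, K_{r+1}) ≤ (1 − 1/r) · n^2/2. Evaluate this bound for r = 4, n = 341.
Turán density bound = (3/4) · 341^2/2 = 348843/8 ≈ 43605.375

Turán's theorem: ex(n, K_{r+1}) is achieved by the complete r-partite Turán graph T(n, r) with parts as balanced as possible, and is at most (1 − 1/r) · n^2/2. For r = 4, n = 341: the density bound is (3/4) · 116281/2 = 348843/8 ≈ 43605.375. The integer-valued extremum is e(T(341, 4)) = 43605, which is strictly less than the density bound 348843/8 since 4 ∤ 341 (the parts of T(341, 4) cannot all be equal).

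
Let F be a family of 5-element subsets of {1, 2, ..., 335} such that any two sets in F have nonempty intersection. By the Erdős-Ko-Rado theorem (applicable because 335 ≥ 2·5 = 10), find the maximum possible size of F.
max |F| = C(334, 4) = 509267001

The Erdős-Ko-Rado theorem states: for n ≥ 2k, an intersecting family of k-subsets of an n-element set has size at most C(n − 1, k − 1), with equality for 'star' families {A ⊆ [n] : |A| = k, i ∈ A} (fix an element i). For n = 335, k = 5: C(334, 4) = 509267001.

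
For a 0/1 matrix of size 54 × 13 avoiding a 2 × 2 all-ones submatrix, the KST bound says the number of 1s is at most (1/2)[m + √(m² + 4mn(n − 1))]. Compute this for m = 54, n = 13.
z(54, 13; 2, 2) ≤ (1/2)[54 + √(54² + 4·54·13·12)] = (1/2)[54 + √36612] = 122.6713

Kővári–Sós–Turán: let r_1, ..., r_54 be the row sums and z = Σ r_i the total number of 1s. Each pair of columns can share at most one row with both entries 1 (else a 2×2 all-ones block appears), so Σ_i C(r_i, 2) ≤ C(13, 2) = 78. By convexity Σ_i C(r_i, 2) ≥ 54·C(z/54, 2) = z(z − 54)/(2·54), giving z² − 54z − 54·13·12 ≤ 0 and hence z ≤ (1/2)[54 + √(2916 + 4·8424)] = (1/2)[54 + √36612] ≈ (1/2)(54 + 191.3426) = 122.6713.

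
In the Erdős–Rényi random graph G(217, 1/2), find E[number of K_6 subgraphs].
E[# K_6] = C(217, 6) · (1/2)^C(6, 2) = 135253554156 / 2^15 = 33813388539/8192 ≈ 4127610.905640

For each 6-subset S of vertices (there are C(217, 6) = 135253554156 such S), let X_S = 1 if S induces a K_6 (all C(6, 2) = 15 edges present). Then P(X_S = 1) = (1/2)^15 = 1/32768. By linearity of expectation, E[# K_6] = C(217, 6) · (1/2)^15 = 135253554156 / 32768 = 33813388539/8192 ≈ 4127610.905640.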